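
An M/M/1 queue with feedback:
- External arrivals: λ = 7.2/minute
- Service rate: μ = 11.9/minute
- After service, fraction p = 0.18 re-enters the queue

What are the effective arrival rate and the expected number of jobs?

Effective arrival rate: λ_eff = λ/(1-p) = 7.2/(1-0.18) = 7.2/0.82 = 8.78049
ρ = λ_eff/μ = 8.78049/11.9 = 0.737856
L = ρ/(1-ρ) = 0.737856/(1-0.737856) = 2.8147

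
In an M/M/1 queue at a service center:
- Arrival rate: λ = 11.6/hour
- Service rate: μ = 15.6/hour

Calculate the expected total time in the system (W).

First, compute utilization: ρ = λ/μ = 11.6/15.6 = 0.7436
For M/M/1: W = 1/(μ-λ)
W = 1/(15.6-11.6) = 1/4.00
W = 0.2500 hours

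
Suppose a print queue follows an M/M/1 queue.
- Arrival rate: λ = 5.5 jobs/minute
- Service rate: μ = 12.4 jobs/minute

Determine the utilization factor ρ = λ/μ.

Server utilization: ρ = λ/μ
ρ = 5.5/12.4 = 0.4435
The server is busy 44.35% of the time.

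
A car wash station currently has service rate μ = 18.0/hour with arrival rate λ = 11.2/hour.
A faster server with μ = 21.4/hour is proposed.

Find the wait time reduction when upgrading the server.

System 1: ρ₁ = 11.2/18.0 = 0.6222, W₁ = 1/(18.0-11.2) = 0.14706
System 2: ρ₂ = 11.2/21.4 = 0.5234, W₂ = 1/(21.4-11.2) = 0.098039
Improvement: (W₁-W₂)/W₁ = (0.14706-0.098039)/0.14706 = 33.33%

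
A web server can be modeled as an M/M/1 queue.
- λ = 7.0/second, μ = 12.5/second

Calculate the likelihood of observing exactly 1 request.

ρ = λ/μ = 7.0/12.5 = 0.5600
P(n) = (1-ρ)ρⁿ
P(1) = (1-0.5600) × 0.5600^1
P(1) = 0.4400 × 0.5600
P(1) = 0.2464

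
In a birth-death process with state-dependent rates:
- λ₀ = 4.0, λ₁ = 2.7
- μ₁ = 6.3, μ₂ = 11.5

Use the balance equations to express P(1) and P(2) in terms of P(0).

Balance equations:
State 0: λ₀P₀ = μ₁P₁ → P₁ = (λ₀/μ₁)P₀ = (4.0/6.3)P₀ = 0.6349P₀
State 1: P₂ = (λ₀λ₁)/(μ₁μ₂)P₀ = (4.0×2.7)/(6.3×11.5)P₀ = 0.1491P₀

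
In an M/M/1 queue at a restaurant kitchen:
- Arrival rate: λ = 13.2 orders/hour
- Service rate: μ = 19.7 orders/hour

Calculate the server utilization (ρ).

Server utilization: ρ = λ/μ
ρ = 13.2/19.7 = 0.6701
The server is busy 67.01% of the time.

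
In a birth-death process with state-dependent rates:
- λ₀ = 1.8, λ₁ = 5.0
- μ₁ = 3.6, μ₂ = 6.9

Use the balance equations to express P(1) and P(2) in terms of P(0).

Balance equations:
State 0: λ₀P₀ = μ₁P₁ → P₁ = (λ₀/μ₁)P₀ = (1.8/3.6)P₀ = 0.5000P₀
State 1: P₂ = (λ₀λ₁)/(μ₁μ₂)P₀ = (1.8×5.0)/(3.6×6.9)P₀ = 0.3623P₀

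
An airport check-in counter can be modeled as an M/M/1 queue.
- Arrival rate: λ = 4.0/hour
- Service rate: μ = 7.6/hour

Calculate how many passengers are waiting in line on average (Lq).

ρ = λ/μ = 4.0/7.6 = 0.5263
For M/M/1: Lq = λ²/(μ(μ-λ))
Lq = 16.00/(7.6 × 3.60)
Lq = 0.5848 passengers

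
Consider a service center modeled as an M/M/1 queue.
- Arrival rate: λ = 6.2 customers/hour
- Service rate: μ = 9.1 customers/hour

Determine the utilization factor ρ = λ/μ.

Server utilization: ρ = λ/μ
ρ = 6.2/9.1 = 0.6813
The server is busy 68.13% of the time.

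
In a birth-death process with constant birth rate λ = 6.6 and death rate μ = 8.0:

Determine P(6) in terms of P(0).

For constant rates: P(n)/P(0) = (λ/μ)^n
P(6)/P(0) = (6.6/8.0)^6 = 0.8250^6 = 0.3153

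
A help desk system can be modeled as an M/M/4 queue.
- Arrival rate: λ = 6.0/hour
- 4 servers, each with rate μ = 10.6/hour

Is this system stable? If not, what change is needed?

Stability requires ρ = λ/(cμ) < 1
ρ = 6.0/(4 × 10.6) = 6.0/42.40 = 0.1415
Since 0.1415 < 1, the system is STABLE.
The servers are busy 14.15% of the time.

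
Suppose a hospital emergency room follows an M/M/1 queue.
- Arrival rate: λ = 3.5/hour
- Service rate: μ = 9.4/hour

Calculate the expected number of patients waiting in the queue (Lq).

ρ = λ/μ = 3.5/9.4 = 0.3723
For M/M/1: Lq = λ²/(μ(μ-λ))
Lq = 12.25/(9.4 × 5.90)
Lq = 0.2209 patients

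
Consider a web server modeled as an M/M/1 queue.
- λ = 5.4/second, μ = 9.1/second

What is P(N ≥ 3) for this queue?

ρ = λ/μ = 5.4/9.1 = 0.5934
P(N ≥ n) = ρⁿ
P(N ≥ 3) = 0.5934^3
P(N ≥ 3) = 0.2090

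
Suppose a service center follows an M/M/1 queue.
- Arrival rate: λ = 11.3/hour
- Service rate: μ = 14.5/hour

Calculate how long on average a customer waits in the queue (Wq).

First, compute utilization: ρ = λ/μ = 11.3/14.5 = 0.7793
For M/M/1: Wq = λ/(μ(μ-λ))
Wq = 11.3/(14.5 × (14.5-11.3))
Wq = 11.3/(14.5 × 3.20)
Wq = 0.2435 hours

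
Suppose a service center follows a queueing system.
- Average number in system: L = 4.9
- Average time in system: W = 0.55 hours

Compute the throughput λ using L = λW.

Little's Law: L = λW, so λ = L/W
λ = 4.9/0.55 = 8.9091 customers/hour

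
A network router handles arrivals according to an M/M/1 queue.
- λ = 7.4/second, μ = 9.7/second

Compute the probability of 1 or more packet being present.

ρ = λ/μ = 7.4/9.7 = 0.7629
P(N ≥ n) = ρⁿ
P(N ≥ 1) = 0.7629^1
P(N ≥ 1) = 0.7629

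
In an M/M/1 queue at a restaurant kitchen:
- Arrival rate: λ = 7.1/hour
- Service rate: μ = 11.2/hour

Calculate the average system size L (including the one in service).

ρ = λ/μ = 7.1/11.2 = 0.6339
For M/M/1: L = λ/(μ-λ)
L = 7.1/(11.2-7.1) = 7.1/4.10
L = 1.7317 orders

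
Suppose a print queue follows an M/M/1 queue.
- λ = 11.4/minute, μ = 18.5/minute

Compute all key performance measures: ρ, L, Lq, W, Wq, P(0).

Step 1: ρ = λ/μ = 11.4/18.5 = 0.6162
Step 2: L = λ/(μ-λ) = 11.4/7.10 = 1.6056
Step 3: Lq = λ²/(μ(μ-λ)) = 129.96/(18.5×7.10) = 0.9894
Step 4: W = 1/(μ-λ) = 1/7.10 = 0.140845
Step 5: Wq = λ/(μ(μ-λ)) = 11.4/(18.5×7.10) = 0.08679
Step 6: P(0) = 1-ρ = 0.3838
Verify: L = λW = 11.4×0.140845 = 1.6056 ✔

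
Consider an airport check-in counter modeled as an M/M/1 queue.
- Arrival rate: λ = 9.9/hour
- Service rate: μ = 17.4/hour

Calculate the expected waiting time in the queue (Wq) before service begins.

First, compute utilization: ρ = λ/μ = 9.9/17.4 = 0.5690
For M/M/1: Wq = λ/(μ(μ-λ))
Wq = 9.9/(17.4 × (17.4-9.9))
Wq = 9.9/(17.4 × 7.50)
Wq = 0.07586 hours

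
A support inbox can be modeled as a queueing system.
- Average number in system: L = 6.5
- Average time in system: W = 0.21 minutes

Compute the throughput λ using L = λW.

Little's Law: L = λW, so λ = L/W
λ = 6.5/0.21 = 30.9524 emails/minute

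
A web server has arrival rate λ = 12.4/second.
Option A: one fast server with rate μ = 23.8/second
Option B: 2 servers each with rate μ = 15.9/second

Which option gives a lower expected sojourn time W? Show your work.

Option A: single server μ = 23.8 (M/M/1)
  ρ_A = 12.4/23.8 = 0.5210
  W_A = 1/(μ-λ) = 1/(23.8-12.4) = 1/11.40 = 0.08772

Option B: 2 servers μ = 15.9 (M/M/2)
  ρ_B = λ/(cμ) = 12.4/(2×15.9) = 0.3899
  Offered load a = λ/μ = cρ = 12.4/15.9 = 0.7799
  P₀ = [ Σₙ₌₀^1 aⁿ/n! + a^2/(2!(1-ρ)) ]⁻¹
  Σ = a^0/0! + a^1/1! = 1.0000 + 0.7799 = 1.7799
  a^2/(2!(1-ρ)) = 0.60820/(2 × 0.61006) = 0.4985
  P₀ = 1/(1.7799 + 0.4985) = 0.4389
  Lq = P₀·a^2·ρ / (2!(1-ρ)²) = 0.4389 × 0.6082 × 0.3899 / (2 × 0.3722) = 0.1398
  Wq_B = Lq/λ = 0.13984/12.4 = 0.01128
  W_B = Wq_B + 1/μ = 0.01128 + 0.06289 = 0.07417

Since W_B = 0.07417 < W_A = 0.08772, Option B (multiple servers) has the shorter time in system.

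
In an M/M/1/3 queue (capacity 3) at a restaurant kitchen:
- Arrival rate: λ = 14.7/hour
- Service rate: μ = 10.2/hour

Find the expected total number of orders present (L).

ρ = λ/μ = 14.7/10.2 = 1.4412
P₀ = (1-ρ)/(1-ρ^(K+1)) = (1-1.4412)/(1-1.4412^4) = -0.4412/-3.3142 = 0.1331
P_K = P₀×ρ^K = 0.13313 × 1.4412^3 = 0.13313 × 2.9935 = 0.3985
L = ρ[1 - (K+1)ρ^K + Kρ^(K+1)] / [(1-ρ)(1-ρ^(K+1))]
L = 1.4412 × (1 - 4×2.99346 + 3×4.31417) / ((1 - 1.4412) × (1 - 4.31417)) = 1.9404 orders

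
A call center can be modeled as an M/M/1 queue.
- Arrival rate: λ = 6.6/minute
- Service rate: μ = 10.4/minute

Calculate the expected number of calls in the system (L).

ρ = λ/μ = 6.6/10.4 = 0.6346
For M/M/1: L = λ/(μ-λ)
L = 6.6/(10.4-6.6) = 6.6/3.80
L = 1.7368 calls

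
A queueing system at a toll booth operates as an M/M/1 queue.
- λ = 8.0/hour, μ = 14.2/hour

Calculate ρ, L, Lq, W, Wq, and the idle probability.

Step 1: ρ = λ/μ = 8.0/14.2 = 0.5634
Step 2: L = λ/(μ-λ) = 8.0/6.20 = 1.2903
Step 3: Lq = λ²/(μ(μ-λ)) = 64.00/(14.2×6.20) = 0.7269
Step 4: W = 1/(μ-λ) = 1/6.20 = 0.16129
Step 5: Wq = λ/(μ(μ-λ)) = 8.0/(14.2×6.20) = 0.09087
Step 6: P(0) = 1-ρ = 0.4366
Verify: L = λW = 8.0×0.16129 = 1.2903 ✔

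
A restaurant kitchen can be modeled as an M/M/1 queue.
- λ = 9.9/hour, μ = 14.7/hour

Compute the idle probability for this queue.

ρ = λ/μ = 9.9/14.7 = 0.6735
P(0) = 1 - ρ = 1 - 0.6735 = 0.3265
The server is idle 32.65% of the time.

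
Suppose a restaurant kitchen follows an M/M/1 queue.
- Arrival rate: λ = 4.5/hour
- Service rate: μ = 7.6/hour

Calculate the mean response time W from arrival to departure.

First, compute utilization: ρ = λ/μ = 4.5/7.6 = 0.5921
For M/M/1: W = 1/(μ-λ)
W = 1/(7.6-4.5) = 1/3.10
W = 0.3226 hours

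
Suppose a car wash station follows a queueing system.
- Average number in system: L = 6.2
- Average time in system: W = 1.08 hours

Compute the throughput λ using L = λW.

Little's Law: L = λW, so λ = L/W
λ = 6.2/1.08 = 5.7407 cars/hour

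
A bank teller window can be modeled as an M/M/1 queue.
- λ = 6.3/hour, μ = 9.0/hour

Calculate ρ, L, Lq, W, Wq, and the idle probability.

Step 1: ρ = λ/μ = 6.3/9.0 = 0.7000
Step 2: L = λ/(μ-λ) = 6.3/2.70 = 2.3333
Step 3: Lq = λ²/(μ(μ-λ)) = 39.69/(9.0×2.70) = 1.6333
Step 4: W = 1/(μ-λ) = 1/2.70 = 0.37037
Step 5: Wq = λ/(μ(μ-λ)) = 6.3/(9.0×2.70) = 0.2593
Step 6: P(0) = 1-ρ = 0.3000
Verify: L = λW = 6.3×0.37037 = 2.3333 ✔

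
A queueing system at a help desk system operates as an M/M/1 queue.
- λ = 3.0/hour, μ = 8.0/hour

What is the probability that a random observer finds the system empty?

ρ = λ/μ = 3.0/8.0 = 0.3750
P(0) = 1 - ρ = 1 - 0.3750 = 0.6250
The server is idle 62.50% of the time.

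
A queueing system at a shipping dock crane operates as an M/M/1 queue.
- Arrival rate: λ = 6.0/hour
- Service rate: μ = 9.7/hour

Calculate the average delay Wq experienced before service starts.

First, compute utilization: ρ = λ/μ = 6.0/9.7 = 0.6186
For M/M/1: Wq = λ/(μ(μ-λ))
Wq = 6.0/(9.7 × (9.7-6.0))
Wq = 6.0/(9.7 × 3.70)
Wq = 0.1672 hours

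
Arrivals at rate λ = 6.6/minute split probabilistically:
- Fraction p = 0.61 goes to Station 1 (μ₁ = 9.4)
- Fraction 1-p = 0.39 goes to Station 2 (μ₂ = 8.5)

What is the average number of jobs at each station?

Effective rates: λ₁ = 6.6×0.61 = 4.026, λ₂ = 6.6×0.39 = 2.574
Station 1: ρ₁ = 4.026/9.4 = 0.4283, L₁ = ρ₁/(1-ρ₁) = 0.4283/(1-0.4283) = 0.7492
Station 2: ρ₂ = 2.574/8.5 = 0.302824, L₂ = ρ₂/(1-ρ₂) = 0.302824/(1-0.302824) = 0.4344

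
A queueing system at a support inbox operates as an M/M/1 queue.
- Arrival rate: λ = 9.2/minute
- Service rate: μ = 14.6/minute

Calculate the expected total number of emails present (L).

ρ = λ/μ = 9.2/14.6 = 0.6301
For M/M/1: L = λ/(μ-λ)
L = 9.2/(14.6-9.2) = 9.2/5.40
L = 1.7037 emails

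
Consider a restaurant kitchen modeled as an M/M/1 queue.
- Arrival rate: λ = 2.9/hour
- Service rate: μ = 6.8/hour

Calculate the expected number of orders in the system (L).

ρ = λ/μ = 2.9/6.8 = 0.4265
For M/M/1: L = λ/(μ-λ)
L = 2.9/(6.8-2.9) = 2.9/3.90
L = 0.7436 orders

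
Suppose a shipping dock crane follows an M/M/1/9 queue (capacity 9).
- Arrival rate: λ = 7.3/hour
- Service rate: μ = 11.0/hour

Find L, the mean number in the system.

ρ = λ/μ = 7.3/11.0 = 0.66364
P₀ = (1-ρ)/(1-ρ^(K+1)) = (1-0.66364)/(1-0.66364^10) = 0.33636/0.98343 = 0.3420
P_K = P₀×ρ^K = 0.3420 × 0.66364^9 = 0.3420 × 0.02497 = 0.008540
L = ρ[1 - (K+1)ρ^K + Kρ^(K+1)] / [(1-ρ)(1-ρ^(K+1))]
L = 0.66364 × (1 - 10×0.02497 + 9×0.01657) / ((1 - 0.66364) × (1 - 0.01657)) = 1.8045 containers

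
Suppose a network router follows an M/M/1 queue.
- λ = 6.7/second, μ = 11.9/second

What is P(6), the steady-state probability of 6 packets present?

ρ = λ/μ = 6.7/11.9 = 0.5630
P(n) = (1-ρ)ρⁿ
P(6) = (1-0.5630) × 0.5630^6
P(6) = 0.4370 × 0.03185
P(6) = 0.01392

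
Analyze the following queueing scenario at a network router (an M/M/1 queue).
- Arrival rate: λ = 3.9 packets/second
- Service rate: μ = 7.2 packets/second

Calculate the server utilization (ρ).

Server utilization: ρ = λ/μ
ρ = 3.9/7.2 = 0.5417
The server is busy 54.17% of the time.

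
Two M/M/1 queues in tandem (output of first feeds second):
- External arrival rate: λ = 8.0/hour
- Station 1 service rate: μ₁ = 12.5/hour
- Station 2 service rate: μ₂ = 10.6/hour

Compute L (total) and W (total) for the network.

By Jackson's theorem, each station behaves as independent M/M/1.
Station 1: ρ₁ = 8.0/12.5 = 0.6400, L₁ = ρ₁/(1-ρ₁) = λ/(μ₁-λ) = 8.0/4.50 = 1.7778
Station 2: ρ₂ = 8.0/10.6 = 0.7547, L₂ = ρ₂/(1-ρ₂) = λ/(μ₂-λ) = 8.0/2.60 = 3.0769
Total: L = L₁ + L₂ = 1.7778 + 3.0769 = 4.8547
W = L/λ = 4.8547/8.0 = 0.6068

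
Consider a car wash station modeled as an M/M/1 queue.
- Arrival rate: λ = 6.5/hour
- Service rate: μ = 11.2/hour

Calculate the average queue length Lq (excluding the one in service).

ρ = λ/μ = 6.5/11.2 = 0.5804
For M/M/1: Lq = λ²/(μ(μ-λ))
Lq = 42.25/(11.2 × 4.70)
Lq = 0.8026 cars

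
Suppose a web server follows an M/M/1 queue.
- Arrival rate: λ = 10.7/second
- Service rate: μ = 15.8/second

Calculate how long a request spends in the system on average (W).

First, compute utilization: ρ = λ/μ = 10.7/15.8 = 0.6772
For M/M/1: W = 1/(μ-λ)
W = 1/(15.8-10.7) = 1/5.10
W = 0.1961 seconds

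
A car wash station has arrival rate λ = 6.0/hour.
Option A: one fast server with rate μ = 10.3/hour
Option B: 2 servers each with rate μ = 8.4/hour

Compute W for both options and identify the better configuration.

Option A: single server μ = 10.3 (M/M/1)
  ρ_A = 6.0/10.3 = 0.5825
  W_A = 1/(μ-λ) = 1/(10.3-6.0) = 1/4.30 = 0.2326

Option B: 2 servers μ = 8.4 (M/M/2)
  ρ_B = λ/(cμ) = 6.0/(2×8.4) = 0.3571
  Offered load a = λ/μ = cρ = 6.0/8.4 = 0.7143
  P₀ = [ Σₙ₌₀^1 aⁿ/n! + a^2/(2!(1-ρ)) ]⁻¹
  Σ = a^0/0! + a^1/1! = 1.0000 + 0.7143 = 1.7143
  a^2/(2!(1-ρ)) = 0.5102/(2 × 0.6429) = 0.3968
  P₀ = 1/(1.7143 + 0.3968) = 0.4737
  Lq = P₀·a^2·ρ / (2!(1-ρ)²) = 0.4737 × 0.5102 × 0.3571 / (2 × 0.4133) = 0.1044
  Wq_B = Lq/λ = 0.10443/6.0 = 0.017405
  W_B = Wq_B + 1/μ = 0.017405 + 0.11905 = 0.1365

Since W_B = 0.1365 < W_A = 0.2326, Option B (multiple servers) has the shorter time in system.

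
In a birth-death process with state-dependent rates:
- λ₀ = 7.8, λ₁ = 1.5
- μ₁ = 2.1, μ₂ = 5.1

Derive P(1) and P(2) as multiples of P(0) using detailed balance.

Balance equations:
State 0: λ₀P₀ = μ₁P₁ → P₁ = (λ₀/μ₁)P₀ = (7.8/2.1)P₀ = 3.7143P₀
State 1: P₂ = (λ₀λ₁)/(μ₁μ₂)P₀ = (7.8×1.5)/(2.1×5.1)P₀ = 1.0924P₀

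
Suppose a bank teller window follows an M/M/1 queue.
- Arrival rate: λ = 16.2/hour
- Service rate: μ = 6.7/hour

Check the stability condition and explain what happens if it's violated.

Stability requires ρ = λ/(cμ) < 1
ρ = 16.2/(1 × 6.7) = 16.2/6.70 = 2.4179
Since 2.4179 ≥ 1, the system is UNSTABLE.
Queue grows without bound. Need μ > λ = 16.2.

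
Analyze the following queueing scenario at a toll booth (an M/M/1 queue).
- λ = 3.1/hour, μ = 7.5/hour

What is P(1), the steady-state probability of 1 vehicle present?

ρ = λ/μ = 3.1/7.5 = 0.4133
P(n) = (1-ρ)ρⁿ
P(1) = (1-0.4133) × 0.4133^1
P(1) = 0.5867 × 0.4133
P(1) = 0.2425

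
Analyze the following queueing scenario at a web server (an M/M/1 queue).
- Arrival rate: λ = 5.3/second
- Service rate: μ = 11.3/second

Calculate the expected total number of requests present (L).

ρ = λ/μ = 5.3/11.3 = 0.4690
For M/M/1: L = λ/(μ-λ)
L = 5.3/(11.3-5.3) = 5.3/6.00
L = 0.8833 requests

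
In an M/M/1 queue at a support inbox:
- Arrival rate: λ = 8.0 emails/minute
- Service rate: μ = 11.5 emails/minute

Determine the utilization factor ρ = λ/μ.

Server utilization: ρ = λ/μ
ρ = 8.0/11.5 = 0.6957
The server is busy 69.57% of the time.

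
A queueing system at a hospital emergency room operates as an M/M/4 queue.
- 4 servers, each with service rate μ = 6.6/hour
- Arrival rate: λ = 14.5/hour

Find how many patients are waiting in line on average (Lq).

Traffic intensity: ρ = λ/(cμ) = 14.5/(4×6.6) = 0.5492
Since ρ = 0.5492 < 1, system is stable.
Offered load a = λ/μ = cρ = 14.5/6.6 = 2.1970
P₀ = [ Σₙ₌₀^3 aⁿ/n! + a^4/(4!(1-ρ)) ]⁻¹
Σ = a^0/0! + a^1/1! + a^2/2! + a^3/3! = 1.000000 + 2.196970 + 2.413338 + 1.767343 = 7.3777
a^4/(4!(1-ρ)) = 23.2968/(24 × 0.45076) = 2.1535
P₀ = 1/(7.3777 + 2.1535) = 0.1049
Lq = P₀·a^4·ρ / (4!(1-ρ)²) = 0.10492 × 23.2968 × 0.54924 / (24 × 0.20318) = 0.2753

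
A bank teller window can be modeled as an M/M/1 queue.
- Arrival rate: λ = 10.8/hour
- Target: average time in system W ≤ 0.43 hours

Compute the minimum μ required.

For M/M/1: W = 1/(μ-λ)
Need W ≤ 0.43, so 1/(μ-λ) ≤ 0.43
μ - λ ≥ 1/0.43 = 2.3256
μ ≥ 10.8 + 2.3256 = 13.1256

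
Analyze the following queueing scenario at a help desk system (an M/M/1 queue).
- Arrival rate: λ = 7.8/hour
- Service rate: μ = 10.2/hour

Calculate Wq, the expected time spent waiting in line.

First, compute utilization: ρ = λ/μ = 7.8/10.2 = 0.7647
For M/M/1: Wq = λ/(μ(μ-λ))
Wq = 7.8/(10.2 × (10.2-7.8))
Wq = 7.8/(10.2 × 2.40)
Wq = 0.3186 hours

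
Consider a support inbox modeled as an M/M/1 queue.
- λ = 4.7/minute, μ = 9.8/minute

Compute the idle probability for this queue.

ρ = λ/μ = 4.7/9.8 = 0.4796
P(0) = 1 - ρ = 1 - 0.4796 = 0.5204
The server is idle 52.04% of the time.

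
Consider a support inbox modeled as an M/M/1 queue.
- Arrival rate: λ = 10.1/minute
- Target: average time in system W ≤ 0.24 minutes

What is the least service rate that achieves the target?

For M/M/1: W = 1/(μ-λ)
Need W ≤ 0.24, so 1/(μ-λ) ≤ 0.24
μ - λ ≥ 1/0.24 = 4.1667
μ ≥ 10.1 + 4.1667 = 14.2667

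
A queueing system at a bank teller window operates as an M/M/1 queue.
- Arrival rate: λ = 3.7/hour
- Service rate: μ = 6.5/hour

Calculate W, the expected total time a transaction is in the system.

First, compute utilization: ρ = λ/μ = 3.7/6.5 = 0.5692
For M/M/1: W = 1/(μ-λ)
W = 1/(6.5-3.7) = 1/2.80
W = 0.3571 hours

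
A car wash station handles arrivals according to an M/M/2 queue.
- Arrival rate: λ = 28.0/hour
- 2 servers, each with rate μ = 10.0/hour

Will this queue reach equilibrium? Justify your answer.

Stability requires ρ = λ/(cμ) < 1
ρ = 28.0/(2 × 10.0) = 28.0/20.00 = 1.4000
Since 1.4000 ≥ 1, the system is UNSTABLE.
Need c > λ/μ = 28.0/10.0 = 2.80.
Minimum servers needed: c = 3.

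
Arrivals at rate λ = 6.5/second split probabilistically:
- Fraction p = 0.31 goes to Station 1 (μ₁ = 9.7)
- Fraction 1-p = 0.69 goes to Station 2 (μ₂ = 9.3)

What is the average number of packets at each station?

Effective rates: λ₁ = 6.5×0.31 = 2.015, λ₂ = 6.5×0.69 = 4.485
Station 1: ρ₁ = 2.015/9.7 = 0.20773, L₁ = ρ₁/(1-ρ₁) = 0.20773/(1-0.20773) = 0.2622
Station 2: ρ₂ = 4.485/9.3 = 0.48226, L₂ = ρ₂/(1-ρ₂) = 0.48226/(1-0.48226) = 0.9315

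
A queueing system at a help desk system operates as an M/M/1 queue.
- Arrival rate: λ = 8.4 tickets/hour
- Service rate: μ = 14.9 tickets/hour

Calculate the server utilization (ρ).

Server utilization: ρ = λ/μ
ρ = 8.4/14.9 = 0.5638
The server is busy 56.38% of the time.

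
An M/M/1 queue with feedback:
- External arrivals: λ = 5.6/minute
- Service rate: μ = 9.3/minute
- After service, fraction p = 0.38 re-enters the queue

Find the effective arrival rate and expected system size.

Effective arrival rate: λ_eff = λ/(1-p) = 5.6/(1-0.38) = 5.6/0.62 = 9.032258
ρ = λ_eff/μ = 9.032258/9.3 = 0.9712105
L = ρ/(1-ρ) = 0.9712105/(1-0.9712105) = 33.7349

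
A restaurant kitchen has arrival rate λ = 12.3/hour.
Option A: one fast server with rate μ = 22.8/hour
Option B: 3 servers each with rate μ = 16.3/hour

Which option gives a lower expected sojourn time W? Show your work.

Option A: single server μ = 22.8 (M/M/1)
  ρ_A = 12.3/22.8 = 0.5395
  W_A = 1/(μ-λ) = 1/(22.8-12.3) = 1/10.50 = 0.09524

Option B: 3 servers μ = 16.3 (M/M/3)
  ρ_B = λ/(cμ) = 12.3/(3×16.3) = 0.2515
  Offered load a = λ/μ = cρ = 12.3/16.3 = 0.7546
  P₀ = [ Σₙ₌₀^2 aⁿ/n! + a^3/(3!(1-ρ)) ]⁻¹
  Σ = a^0/0! + a^1/1! + a^2/2! = 1.0000 + 0.7546 + 0.2847 = 2.0393
  a^3/(3!(1-ρ)) = 0.4297/(6 × 0.7485) = 0.09568
  P₀ = 1/(2.0393 + 0.09568) = 0.4684
  Lq = P₀·a^3·ρ / (3!(1-ρ)²) = 0.4684 × 0.4297 × 0.2515 / (6 × 0.5602) = 0.01506
  Wq_B = Lq/λ = 0.01506/12.3 = 0.001224
  W_B = Wq_B + 1/μ = 0.001224 + 0.06135 = 0.06257

Since W_B = 0.06257 < W_A = 0.09524, Option B (multiple servers) has the shorter time in system.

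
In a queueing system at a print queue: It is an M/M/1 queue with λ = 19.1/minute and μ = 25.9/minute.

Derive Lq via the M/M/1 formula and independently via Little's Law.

Method 1 (direct): Lq = λ²/(μ(μ-λ)) = 364.81/(25.9 × 6.80) = 2.0714

Method 2 (Little's Law):
W = 1/(μ-λ) = 1/6.80 = 0.14706
Wq = W - 1/μ = 0.14706 - 0.038610 = 0.10845
Lq = λWq = 19.1 × 0.10845 = 2.0714 ✔ (matches Method 1)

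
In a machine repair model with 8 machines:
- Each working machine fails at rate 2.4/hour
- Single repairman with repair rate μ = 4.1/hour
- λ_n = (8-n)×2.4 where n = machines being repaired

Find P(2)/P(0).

P(2)/P(0) = ∏_{i=0}^{2-1} λ_i/μ_{i+1}
= (8-0)×2.4/4.1 × (8-1)×2.4/4.1
= 19.1886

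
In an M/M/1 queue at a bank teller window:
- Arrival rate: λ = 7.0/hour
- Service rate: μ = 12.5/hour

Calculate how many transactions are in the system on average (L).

ρ = λ/μ = 7.0/12.5 = 0.5600
For M/M/1: L = λ/(μ-λ)
L = 7.0/(12.5-7.0) = 7.0/5.50
L = 1.2727 transactions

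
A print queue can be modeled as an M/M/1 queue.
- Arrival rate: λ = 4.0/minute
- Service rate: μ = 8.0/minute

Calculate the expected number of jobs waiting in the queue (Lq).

ρ = λ/μ = 4.0/8.0 = 0.5000
For M/M/1: Lq = λ²/(μ(μ-λ))
Lq = 16.00/(8.0 × 4.00)
Lq = 0.5000 jobs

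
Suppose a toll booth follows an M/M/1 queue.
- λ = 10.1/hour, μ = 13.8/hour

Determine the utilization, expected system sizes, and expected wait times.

Step 1: ρ = λ/μ = 10.1/13.8 = 0.7319
Step 2: L = λ/(μ-λ) = 10.1/3.70 = 2.7297
Step 3: Lq = λ²/(μ(μ-λ)) = 102.01/(13.8×3.70) = 1.9978
Step 4: W = 1/(μ-λ) = 1/3.70 = 0.27027
Step 5: Wq = λ/(μ(μ-λ)) = 10.1/(13.8×3.70) = 0.1978
Step 6: P(0) = 1-ρ = 0.2681
Verify: L = λW = 10.1×0.27027 = 2.7297 ✔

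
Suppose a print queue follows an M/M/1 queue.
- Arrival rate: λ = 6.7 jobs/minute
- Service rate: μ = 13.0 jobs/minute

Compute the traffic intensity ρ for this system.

Server utilization: ρ = λ/μ
ρ = 6.7/13.0 = 0.5154
The server is busy 51.54% of the time.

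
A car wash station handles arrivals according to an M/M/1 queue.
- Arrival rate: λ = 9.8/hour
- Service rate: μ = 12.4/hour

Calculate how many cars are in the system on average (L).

ρ = λ/μ = 9.8/12.4 = 0.7903
For M/M/1: L = λ/(μ-λ)
L = 9.8/(12.4-9.8) = 9.8/2.60
L = 3.7692 cars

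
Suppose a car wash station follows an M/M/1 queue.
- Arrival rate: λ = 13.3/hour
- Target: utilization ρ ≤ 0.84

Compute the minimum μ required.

ρ = λ/μ, so μ = λ/ρ
μ ≥ 13.3/0.84 = 15.8333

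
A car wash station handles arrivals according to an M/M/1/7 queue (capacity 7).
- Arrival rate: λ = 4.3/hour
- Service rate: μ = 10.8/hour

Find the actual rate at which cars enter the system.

ρ = λ/μ = 4.3/10.8 = 0.39815
P₀ = (1-ρ)/(1-ρ^(K+1)) = (1-0.39815)/(1-0.39815^8) = 0.6018/0.9994 = 0.6022
P_K = P₀×ρ^K = 0.60223 × 0.39815^7 = 0.60223 × 0.0015861 = 0.0009552
λ_eff = λ(1-P_K) = 4.3 × (1 - 0.0009552) = 4.3 × 0.99904 = 4.2959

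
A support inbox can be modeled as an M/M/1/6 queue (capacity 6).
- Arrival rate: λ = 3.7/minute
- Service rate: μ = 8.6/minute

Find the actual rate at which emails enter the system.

ρ = λ/μ = 3.7/8.6 = 0.430233
P₀ = (1-ρ)/(1-ρ^(K+1)) = (1-0.430233)/(1-0.430233^7) = 0.5698/0.9973 = 0.5713
P_K = P₀×ρ^K = 0.5713 × 0.430233^6 = 0.5713 × 0.006342 = 0.003623
λ_eff = λ(1-P_K) = 3.7 × (1 - 0.003623) = 3.7 × 0.99638 = 3.6866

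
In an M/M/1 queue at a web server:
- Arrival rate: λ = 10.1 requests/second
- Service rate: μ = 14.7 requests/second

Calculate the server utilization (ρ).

Server utilization: ρ = λ/μ
ρ = 10.1/14.7 = 0.6871
The server is busy 68.71% of the time.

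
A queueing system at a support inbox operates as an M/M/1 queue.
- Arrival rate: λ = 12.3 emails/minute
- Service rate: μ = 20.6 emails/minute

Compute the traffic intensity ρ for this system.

Server utilization: ρ = λ/μ
ρ = 12.3/20.6 = 0.5971
The server is busy 59.71% of the time.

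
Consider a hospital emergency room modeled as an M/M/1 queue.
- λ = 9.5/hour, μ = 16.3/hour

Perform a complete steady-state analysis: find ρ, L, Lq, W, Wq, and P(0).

Step 1: ρ = λ/μ = 9.5/16.3 = 0.5828
Step 2: L = λ/(μ-λ) = 9.5/6.80 = 1.3971
Step 3: Lq = λ²/(μ(μ-λ)) = 90.25/(16.3×6.80) = 0.8142
Step 4: W = 1/(μ-λ) = 1/6.80 = 0.14706
Step 5: Wq = λ/(μ(μ-λ)) = 9.5/(16.3×6.80) = 0.08571
Step 6: P(0) = 1-ρ = 0.4172
Verify: L = λW = 9.5×0.14706 = 1.3971 ✔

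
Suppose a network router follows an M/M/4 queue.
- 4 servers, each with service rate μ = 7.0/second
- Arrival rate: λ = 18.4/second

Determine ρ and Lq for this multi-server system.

Traffic intensity: ρ = λ/(cμ) = 18.4/(4×7.0) = 0.6571
Since ρ = 0.6571 < 1, system is stable.
Offered load a = λ/μ = cρ = 18.4/7.0 = 2.6286
P₀ = [ Σₙ₌₀^3 aⁿ/n! + a^4/(4!(1-ρ)) ]⁻¹
Σ = a^0/0! + a^1/1! + a^2/2! + a^3/3! = 1.00000 + 2.62857 + 3.45469 + 3.02697 = 10.1102
a^4/(4!(1-ρ)) = 47.7396/(24 × 0.342857) = 5.8017
P₀ = 1/(10.1102 + 5.8017) = 0.06285
Lq = P₀·a^4·ρ / (4!(1-ρ)²) = 0.062846 × 47.7396 × 0.65714 / (24 × 0.11755) = 0.6988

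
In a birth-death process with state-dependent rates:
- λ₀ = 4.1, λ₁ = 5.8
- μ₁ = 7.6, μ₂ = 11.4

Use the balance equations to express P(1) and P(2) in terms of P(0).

Balance equations:
State 0: λ₀P₀ = μ₁P₁ → P₁ = (λ₀/μ₁)P₀ = (4.1/7.6)P₀ = 0.5395P₀
State 1: P₂ = (λ₀λ₁)/(μ₁μ₂)P₀ = (4.1×5.8)/(7.6×11.4)P₀ = 0.2745P₀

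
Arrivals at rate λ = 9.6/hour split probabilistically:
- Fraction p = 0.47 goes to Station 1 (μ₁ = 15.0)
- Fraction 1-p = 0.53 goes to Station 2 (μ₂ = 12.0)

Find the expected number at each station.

Effective rates: λ₁ = 9.6×0.47 = 4.512, λ₂ = 9.6×0.53 = 5.088
Station 1: ρ₁ = 4.512/15.0 = 0.3008, L₁ = ρ₁/(1-ρ₁) = 0.3008/(1-0.3008) = 0.4302
Station 2: ρ₂ = 5.088/12.0 = 0.4240, L₂ = ρ₂/(1-ρ₂) = 0.4240/(1-0.4240) = 0.7361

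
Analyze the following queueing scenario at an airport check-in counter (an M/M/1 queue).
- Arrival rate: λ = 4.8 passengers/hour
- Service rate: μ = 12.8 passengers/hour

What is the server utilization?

Server utilization: ρ = λ/μ
ρ = 4.8/12.8 = 0.3750
The server is busy 37.50% of the time.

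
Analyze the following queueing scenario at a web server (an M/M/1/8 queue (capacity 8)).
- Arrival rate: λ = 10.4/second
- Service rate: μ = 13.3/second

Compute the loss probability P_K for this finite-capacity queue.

ρ = λ/μ = 10.4/13.3 = 0.781955
P₀ = (1-ρ)/(1-ρ^(K+1)) = (1-0.781955)/(1-0.781955^9) = 0.2180/0.8907 = 0.2448
P_K = P₀×ρ^K = 0.2448 × 0.781955^8 = 0.2448 × 0.1398 = 0.03422
Blocking probability = 3.42%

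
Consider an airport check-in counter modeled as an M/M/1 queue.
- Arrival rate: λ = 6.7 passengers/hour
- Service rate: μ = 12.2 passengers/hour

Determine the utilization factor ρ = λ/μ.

Server utilization: ρ = λ/μ
ρ = 6.7/12.2 = 0.5492
The server is busy 54.92% of the time.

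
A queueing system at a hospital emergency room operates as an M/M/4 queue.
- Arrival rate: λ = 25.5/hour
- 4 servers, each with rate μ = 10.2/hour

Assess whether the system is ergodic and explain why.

Stability requires ρ = λ/(cμ) < 1
ρ = 25.5/(4 × 10.2) = 25.5/40.80 = 0.6250
Since 0.6250 < 1, the system is STABLE.
The servers are busy 62.50% of the time.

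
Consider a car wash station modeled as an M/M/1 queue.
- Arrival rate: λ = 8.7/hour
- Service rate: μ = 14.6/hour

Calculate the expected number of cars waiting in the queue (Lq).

ρ = λ/μ = 8.7/14.6 = 0.5959
For M/M/1: Lq = λ²/(μ(μ-λ))
Lq = 75.69/(14.6 × 5.90)
Lq = 0.8787 cars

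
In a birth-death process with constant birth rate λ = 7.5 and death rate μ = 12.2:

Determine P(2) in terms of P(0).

For constant rates: P(n)/P(0) = (λ/μ)^n
P(2)/P(0) = (7.5/12.2)^2 = 0.61475^2 = 0.3779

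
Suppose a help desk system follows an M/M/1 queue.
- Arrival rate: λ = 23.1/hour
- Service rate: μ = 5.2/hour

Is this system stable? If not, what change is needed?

Stability requires ρ = λ/(cμ) < 1
ρ = 23.1/(1 × 5.2) = 23.1/5.20 = 4.4423
Since 4.4423 ≥ 1, the system is UNSTABLE.
Queue grows without bound. Need μ > λ = 23.1.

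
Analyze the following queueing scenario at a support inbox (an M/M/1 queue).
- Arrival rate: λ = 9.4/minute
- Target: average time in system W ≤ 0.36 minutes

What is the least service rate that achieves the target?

For M/M/1: W = 1/(μ-λ)
Need W ≤ 0.36, so 1/(μ-λ) ≤ 0.36
μ - λ ≥ 1/0.36 = 2.7778
μ ≥ 9.4 + 2.7778 = 12.1778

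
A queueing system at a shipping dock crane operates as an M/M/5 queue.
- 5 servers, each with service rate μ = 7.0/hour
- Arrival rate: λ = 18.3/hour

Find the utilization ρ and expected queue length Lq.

Traffic intensity: ρ = λ/(cμ) = 18.3/(5×7.0) = 0.5229
Since ρ = 0.5229 < 1, system is stable.
Offered load a = λ/μ = cρ = 18.3/7.0 = 2.6143
P₀ = [ Σₙ₌₀^4 aⁿ/n! + a^5/(5!(1-ρ)) ]⁻¹
Σ = a^0/0! + a^1/1! + a^2/2! + a^3/3! + a^4/4! = 1.0000 + 2.6143 + 3.4172 + 2.9779 + 1.9463 = 11.9557
a^5/(5!(1-ρ)) = 122.1139/(120 × 0.47714) = 2.1327
P₀ = 1/(11.9557 + 2.1327) = 0.07098
Lq = P₀·a^5·ρ / (5!(1-ρ)²) = 0.07098 × 122.1139 × 0.5229 / (120 × 0.2277) = 0.1659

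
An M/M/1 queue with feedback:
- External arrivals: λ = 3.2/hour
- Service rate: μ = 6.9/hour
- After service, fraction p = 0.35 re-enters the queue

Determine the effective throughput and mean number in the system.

Effective arrival rate: λ_eff = λ/(1-p) = 3.2/(1-0.35) = 3.2/0.65 = 4.9231
ρ = λ_eff/μ = 4.9231/6.9 = 0.71349
L = ρ/(1-ρ) = 0.71349/(1-0.71349) = 2.4903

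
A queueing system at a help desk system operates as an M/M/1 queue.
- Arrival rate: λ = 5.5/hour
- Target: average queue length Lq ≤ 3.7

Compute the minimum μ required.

For M/M/1: Lq = λ²/(μ(μ-λ))
Need Lq ≤ 3.7, i.e. μ(μ-λ) ≥ λ²/3.7
μ² - 5.5μ - 30.25/3.7 ≥ 0  →  μ² - 5.5μ - 8.17568 ≥ 0
Quadratic formula (positive root): μ = [λ + √(λ² + 4×8.17568)]/2
Discriminant: 30.25 + 4×8.17568 = 62.9527, √62.9527 = 7.93427
μ ≥ (5.5 + 7.93427)/2 = 6.7171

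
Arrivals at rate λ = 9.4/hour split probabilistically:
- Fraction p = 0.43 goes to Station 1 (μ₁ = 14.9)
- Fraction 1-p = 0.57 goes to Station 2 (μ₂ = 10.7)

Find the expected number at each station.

Effective rates: λ₁ = 9.4×0.43 = 4.042, λ₂ = 9.4×0.57 = 5.358
Station 1: ρ₁ = 4.042/14.9 = 0.2713, L₁ = ρ₁/(1-ρ₁) = 0.2713/(1-0.2713) = 0.3723
Station 2: ρ₂ = 5.358/10.7 = 0.50075, L₂ = ρ₂/(1-ρ₂) = 0.50075/(1-0.50075) = 1.0030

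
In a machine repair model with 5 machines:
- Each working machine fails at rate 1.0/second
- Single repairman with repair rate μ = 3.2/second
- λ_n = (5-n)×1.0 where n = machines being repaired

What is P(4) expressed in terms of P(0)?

P(4)/P(0) = ∏_{i=0}^{4-1} λ_i/μ_{i+1}
= (5-0)×1.0/3.2 × (5-1)×1.0/3.2 × (5-2)×1.0/3.2 × (5-3)×1.0/3.2
= 1.1444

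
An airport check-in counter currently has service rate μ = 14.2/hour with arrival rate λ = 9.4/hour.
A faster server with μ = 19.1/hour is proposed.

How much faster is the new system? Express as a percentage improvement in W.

System 1: ρ₁ = 9.4/14.2 = 0.6620, W₁ = 1/(14.2-9.4) = 0.20833
System 2: ρ₂ = 9.4/19.1 = 0.4921, W₂ = 1/(19.1-9.4) = 0.10309
Improvement: (W₁-W₂)/W₁ = (0.20833-0.10309)/0.20833 = 50.52%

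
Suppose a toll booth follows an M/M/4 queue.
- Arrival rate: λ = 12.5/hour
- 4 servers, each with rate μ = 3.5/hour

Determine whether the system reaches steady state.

Stability requires ρ = λ/(cμ) < 1
ρ = 12.5/(4 × 3.5) = 12.5/14.00 = 0.8929
Since 0.8929 < 1, the system is STABLE.
The servers are busy 89.29% of the time.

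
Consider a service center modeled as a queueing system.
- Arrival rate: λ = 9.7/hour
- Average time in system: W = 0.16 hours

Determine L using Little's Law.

Little's Law: L = λW
L = 9.7 × 0.16 = 1.5520 customers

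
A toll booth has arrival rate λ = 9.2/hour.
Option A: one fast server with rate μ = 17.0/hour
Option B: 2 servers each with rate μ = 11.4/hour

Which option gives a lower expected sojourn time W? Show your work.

Option A: single server μ = 17.0 (M/M/1)
  ρ_A = 9.2/17.0 = 0.5412
  W_A = 1/(μ-λ) = 1/(17.0-9.2) = 1/7.80 = 0.1282

Option B: 2 servers μ = 11.4 (M/M/2)
  ρ_B = λ/(cμ) = 9.2/(2×11.4) = 0.4035
  Offered load a = λ/μ = cρ = 9.2/11.4 = 0.8070
  P₀ = [ Σₙ₌₀^1 aⁿ/n! + a^2/(2!(1-ρ)) ]⁻¹
  Σ = a^0/0! + a^1/1! = 1.0000 + 0.8070 = 1.8070
  a^2/(2!(1-ρ)) = 0.6513/(2 × 0.5965) = 0.5459
  P₀ = 1/(1.8070 + 0.5459) = 0.4250
  Lq = P₀·a^2·ρ / (2!(1-ρ)²) = 0.4250 × 0.6513 × 0.4035 / (2 × 0.3558) = 0.1570
  Wq_B = Lq/λ = 0.15695/9.2 = 0.01706
  W_B = Wq_B + 1/μ = 0.01706 + 0.08772 = 0.1048

Since W_B = 0.1048 < W_A = 0.1282, Option B (multiple servers) has the shorter time in system.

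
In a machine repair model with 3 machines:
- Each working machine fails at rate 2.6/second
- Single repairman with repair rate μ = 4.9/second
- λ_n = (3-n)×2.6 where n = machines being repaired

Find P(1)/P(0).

P(1)/P(0) = ∏_{i=0}^{1-1} λ_i/μ_{i+1}
= (3-0)×2.6/4.9
= 1.5918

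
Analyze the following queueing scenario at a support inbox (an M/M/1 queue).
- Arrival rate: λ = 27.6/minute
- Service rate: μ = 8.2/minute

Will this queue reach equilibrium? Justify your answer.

Stability requires ρ = λ/(cμ) < 1
ρ = 27.6/(1 × 8.2) = 27.6/8.20 = 3.3659
Since 3.3659 ≥ 1, the system is UNSTABLE.
Queue grows without bound. Need μ > λ = 27.6.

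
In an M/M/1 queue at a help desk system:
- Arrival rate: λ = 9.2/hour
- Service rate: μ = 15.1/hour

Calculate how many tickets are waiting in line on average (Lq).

ρ = λ/μ = 9.2/15.1 = 0.6093
For M/M/1: Lq = λ²/(μ(μ-λ))
Lq = 84.64/(15.1 × 5.90)
Lq = 0.9501 tickets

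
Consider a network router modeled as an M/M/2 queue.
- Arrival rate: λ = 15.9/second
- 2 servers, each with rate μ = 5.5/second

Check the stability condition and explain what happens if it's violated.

Stability requires ρ = λ/(cμ) < 1
ρ = 15.9/(2 × 5.5) = 15.9/11.00 = 1.4455
Since 1.4455 ≥ 1, the system is UNSTABLE.
Need c > λ/μ = 15.9/5.5 = 2.89.
Minimum servers needed: c = 3.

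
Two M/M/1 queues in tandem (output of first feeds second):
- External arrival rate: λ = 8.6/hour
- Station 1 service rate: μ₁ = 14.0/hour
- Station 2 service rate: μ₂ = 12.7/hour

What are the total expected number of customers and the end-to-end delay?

By Jackson's theorem, each station behaves as independent M/M/1.
Station 1: ρ₁ = 8.6/14.0 = 0.6143, L₁ = ρ₁/(1-ρ₁) = λ/(μ₁-λ) = 8.6/5.40 = 1.5926
Station 2: ρ₂ = 8.6/12.7 = 0.6772, L₂ = ρ₂/(1-ρ₂) = λ/(μ₂-λ) = 8.6/4.10 = 2.0976
Total: L = L₁ + L₂ = 1.5926 + 2.0976 = 3.6902
W = L/λ = 3.6902/8.6 = 0.4291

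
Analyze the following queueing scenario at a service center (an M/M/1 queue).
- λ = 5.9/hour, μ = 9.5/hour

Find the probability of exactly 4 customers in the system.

ρ = λ/μ = 5.9/9.5 = 0.62105
P(n) = (1-ρ)ρⁿ
P(4) = (1-0.62105) × 0.62105^4
P(4) = 0.37895 × 0.14877
P(4) = 0.05638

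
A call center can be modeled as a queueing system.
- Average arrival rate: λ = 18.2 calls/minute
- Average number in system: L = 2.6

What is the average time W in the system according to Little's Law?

Little's Law: L = λW, so W = L/λ
W = 2.6/18.2 = 0.1429 minutes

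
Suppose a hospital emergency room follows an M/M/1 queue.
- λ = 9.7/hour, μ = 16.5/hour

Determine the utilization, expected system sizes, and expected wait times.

Step 1: ρ = λ/μ = 9.7/16.5 = 0.5879
Step 2: L = λ/(μ-λ) = 9.7/6.80 = 1.4265
Step 3: Lq = λ²/(μ(μ-λ)) = 94.09/(16.5×6.80) = 0.8386
Step 4: W = 1/(μ-λ) = 1/6.80 = 0.14706
Step 5: Wq = λ/(μ(μ-λ)) = 9.7/(16.5×6.80) = 0.08645
Step 6: P(0) = 1-ρ = 0.4121
Verify: L = λW = 9.7×0.14706 = 1.4265 ✔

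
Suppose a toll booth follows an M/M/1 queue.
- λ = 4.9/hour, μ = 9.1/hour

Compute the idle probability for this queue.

ρ = λ/μ = 4.9/9.1 = 0.5385
P(0) = 1 - ρ = 1 - 0.5385 = 0.4615
The server is idle 46.15% of the time.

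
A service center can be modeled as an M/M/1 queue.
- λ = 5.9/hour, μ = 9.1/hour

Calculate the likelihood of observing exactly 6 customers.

ρ = λ/μ = 5.9/9.1 = 0.64835
P(n) = (1-ρ)ρⁿ
P(6) = (1-0.64835) × 0.64835^6
P(6) = 0.3517 × 0.07428
P(6) = 0.02612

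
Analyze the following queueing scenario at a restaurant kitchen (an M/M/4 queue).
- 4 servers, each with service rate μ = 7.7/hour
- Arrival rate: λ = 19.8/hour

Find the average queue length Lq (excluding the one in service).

Traffic intensity: ρ = λ/(cμ) = 19.8/(4×7.7) = 0.6429
Since ρ = 0.6429 < 1, system is stable.
Offered load a = λ/μ = cρ = 19.8/7.7 = 2.5714
P₀ = [ Σₙ₌₀^3 aⁿ/n! + a^4/(4!(1-ρ)) ]⁻¹
Σ = a^0/0! + a^1/1! + a^2/2! + a^3/3! = 1.00000 + 2.57143 + 3.30612 + 2.83382 = 9.7114
a^4/(4!(1-ρ)) = 43.7218/(24 × 0.35714) = 5.1009
P₀ = 1/(9.7114 + 5.1009) = 0.06751
Lq = P₀·a^4·ρ / (4!(1-ρ)²) = 0.067512 × 43.7218 × 0.64286 / (24 × 0.12755) = 0.6199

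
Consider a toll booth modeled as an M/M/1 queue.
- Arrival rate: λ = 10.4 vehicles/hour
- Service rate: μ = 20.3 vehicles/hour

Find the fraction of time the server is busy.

Server utilization: ρ = λ/μ
ρ = 10.4/20.3 = 0.5123
The server is busy 51.23% of the time.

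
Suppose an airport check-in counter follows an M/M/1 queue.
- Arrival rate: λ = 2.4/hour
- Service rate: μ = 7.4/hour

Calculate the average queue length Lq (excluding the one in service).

ρ = λ/μ = 2.4/7.4 = 0.3243
For M/M/1: Lq = λ²/(μ(μ-λ))
Lq = 5.76/(7.4 × 5.00)
Lq = 0.1557 passengers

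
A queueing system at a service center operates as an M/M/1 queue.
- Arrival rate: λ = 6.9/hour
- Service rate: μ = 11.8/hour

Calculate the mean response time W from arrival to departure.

First, compute utilization: ρ = λ/μ = 6.9/11.8 = 0.5847
For M/M/1: W = 1/(μ-λ)
W = 1/(11.8-6.9) = 1/4.90
W = 0.2041 hours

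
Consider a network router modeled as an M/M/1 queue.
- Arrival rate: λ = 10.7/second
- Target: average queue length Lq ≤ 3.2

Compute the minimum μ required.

For M/M/1: Lq = λ²/(μ(μ-λ))
Need Lq ≤ 3.2, i.e. μ(μ-λ) ≥ λ²/3.2
μ² - 10.7μ - 114.49/3.2 ≥ 0  →  μ² - 10.7μ - 35.77812 ≥ 0
Quadratic formula (positive root): μ = [λ + √(λ² + 4×35.77812)]/2
Discriminant: 114.49 + 4×35.77812 = 257.6025, √257.6025 = 16.0500
μ ≥ (10.7 + 16.0500)/2 = 13.3750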